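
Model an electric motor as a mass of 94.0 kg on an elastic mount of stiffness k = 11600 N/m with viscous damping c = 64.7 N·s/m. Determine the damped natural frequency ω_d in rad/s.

11.1 rad/s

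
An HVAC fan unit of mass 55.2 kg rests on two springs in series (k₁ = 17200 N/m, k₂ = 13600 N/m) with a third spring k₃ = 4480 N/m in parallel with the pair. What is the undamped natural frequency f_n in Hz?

Series pair: k_s = k₁k₂/(k₁+k₂) = (17200)(13600)/(17200 + 13600) = 7595 N/m. In parallel with k₃: k_eq = 7595 + 4480 = 12070 N/m.
ω_n = √(k_eq/m) = √(12070/55.2) = √218.7 = 14.79 rad/s.
f_n = ω_n/(2π) = 14.79/6.283 = 2.354 Hz.

2.35 Hz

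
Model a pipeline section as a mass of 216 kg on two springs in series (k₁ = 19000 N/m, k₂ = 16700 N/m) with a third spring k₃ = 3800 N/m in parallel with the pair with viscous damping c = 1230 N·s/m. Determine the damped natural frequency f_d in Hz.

1.13 Hz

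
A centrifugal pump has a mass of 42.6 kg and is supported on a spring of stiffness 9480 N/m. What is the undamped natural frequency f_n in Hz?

ω_n = √(k/m) = √(9480/42.6) = √222.5 = 14.92 rad/s.
f_n = ω_n/(2π) = 14.92/6.283 = 2.374 Hz.

2.37 Hz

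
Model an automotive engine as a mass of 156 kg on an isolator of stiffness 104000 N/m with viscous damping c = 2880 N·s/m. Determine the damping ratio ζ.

0.358

ω_n = √(k/m) = √(104000/156) = 25.82 rad/s.
Critical damping c_c = 2√(k·m) = 2√(104000 × 156) = 8056 N·s/m, so ζ = c/c_c = 2880/8056 = 0.3575.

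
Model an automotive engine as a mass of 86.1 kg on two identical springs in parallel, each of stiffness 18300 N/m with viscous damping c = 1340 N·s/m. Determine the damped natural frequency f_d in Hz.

Parallel springs add: k_eq = 2 × 18300 = 36600 N/m.
ω_n = √(k_eq/m) = √(36600/86.1) = 20.62 rad/s.
Critical damping c_c = 2√(k_eq·m) = 2√(36600 × 86.1) = 3550 N·s/m, so ζ = c/c_c = 1340/3550 = 0.3774.
ω_d = ω_n√(1 − ζ²) = 20.62 × √(1 − 0.142) = 19.09 rad/s.
f_d = ω_d/(2π) = 3.039 Hz.

3.04 Hz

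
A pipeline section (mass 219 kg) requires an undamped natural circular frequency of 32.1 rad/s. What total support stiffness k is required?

k = m·ω_n² = 219 × 32.10² = 219 × 1030 = 225700 N/m.

226000 N/m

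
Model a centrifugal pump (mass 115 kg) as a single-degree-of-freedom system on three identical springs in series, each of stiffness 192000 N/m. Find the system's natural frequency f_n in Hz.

3.75 Hz

Series springs: 1/k_eq = 3/192000, so k_eq = 192000/3 = 64000 N/m.
ω_n = √(k_eq/m) = √(64000/115) = √556.5 = 23.59 rad/s.
f_n = ω_n/(2π) = 23.59/6.283 = 3.755 Hz.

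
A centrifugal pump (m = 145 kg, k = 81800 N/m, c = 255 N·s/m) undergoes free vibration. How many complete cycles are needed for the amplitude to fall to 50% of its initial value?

ζ = c/(2√(km)) = 255/(2√(81800 × 145)) = 255/6888 = 0.03702.
Logarithmic decrement δ = 2πζ/√(1 − ζ²) = 2π × 0.03702/√(1 − 0.00137) = 0.2328.
x_n/x₀ = e^(−nδ) ≤ 0.5; take ln: n ≥ ln(1/0.5)/δ = 0.6931/0.2328 = 2.978.
So 3 complete cycles are required.

3 cycles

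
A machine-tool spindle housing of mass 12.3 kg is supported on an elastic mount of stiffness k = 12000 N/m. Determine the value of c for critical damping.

768 N·s/m

c_c = 2√(k·m) = 2√(12000 × 12.3) = 2 × 384.2 = 768.4 N·s/m.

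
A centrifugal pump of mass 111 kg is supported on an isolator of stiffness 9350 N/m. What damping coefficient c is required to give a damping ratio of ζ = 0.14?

c_c = 2√(k·m) = 2√(9350 × 111) = 2037 N·s/m.
c = ζ·c_c = 0.14 × 2037 = 285.2 N·s/m.

285 N·s/m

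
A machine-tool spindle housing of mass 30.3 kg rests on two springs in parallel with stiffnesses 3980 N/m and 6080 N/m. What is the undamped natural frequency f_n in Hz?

Parallel springs add: k_eq = 3980 + 6080 = 10060 N/m.
ω_n = √(k_eq/m) = √(10060/30.3) = √332.0 = 18.22 rad/s.
f_n = ω_n/(2π) = 18.22/6.283 = 2.900 Hz.

2.90 Hz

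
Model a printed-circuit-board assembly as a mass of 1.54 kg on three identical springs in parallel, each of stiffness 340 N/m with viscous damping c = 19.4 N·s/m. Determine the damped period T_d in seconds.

0.252 s

Parallel springs add: k_eq = 3 × 340 = 1020 N/m.
ω_n = √(k_eq/m) = √(1020/1.54) = 25.74 rad/s.
Critical damping c_c = 2√(k_eq·m) = 2√(1020 × 1.54) = 79.27 N·s/m, so ζ = c/c_c = 19.4/79.27 = 0.2447.
ω_d = ω_n√(1 − ζ²) = 25.74 × √(1 − 0.0599) = 24.95 rad/s.
T_d = 2π/ω_d = 0.2518 s.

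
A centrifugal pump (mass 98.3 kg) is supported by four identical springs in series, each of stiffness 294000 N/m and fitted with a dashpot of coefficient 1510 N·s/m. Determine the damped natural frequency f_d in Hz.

4.18 Hz

Series springs: 1/k_eq = 4/294000, so k_eq = 294000/4 = 73500 N/m.
ω_n = √(k_eq/m) = √(73500/98.3) = 27.34 rad/s.
Critical damping c_c = 2√(k_eq·m) = 2√(73500 × 98.3) = 5376 N·s/m, so ζ = c/c_c = 1510/5376 = 0.2809.
ω_d = ω_n√(1 − ζ²) = 27.34 × √(1 − 0.0789) = 26.24 rad/s.
f_d = ω_d/(2π) = 4.177 Hz.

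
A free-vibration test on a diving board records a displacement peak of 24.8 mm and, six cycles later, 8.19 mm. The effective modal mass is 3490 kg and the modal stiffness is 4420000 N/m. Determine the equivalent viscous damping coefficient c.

Logarithmic decrement δ = (1/n)·ln(x₀/x_n) = (1/6)·ln(24.8/8.19) = (1/6)·ln(3.028) = 0.1847.
ζ = δ/√(4π² + δ²) = 0.1847/√(39.48 + 0.0341) = 0.1847/6.286 = 0.02938.
c = ζ · 2√(km) = 0.02938 × 2√(4420000 × 3490) = 0.02938 × 248400 = 7297 N·s/m.

7300 N·s/m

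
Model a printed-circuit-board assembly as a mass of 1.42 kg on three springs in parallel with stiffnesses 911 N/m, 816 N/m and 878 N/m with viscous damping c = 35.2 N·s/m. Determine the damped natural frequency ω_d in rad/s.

Parallel springs add: k_eq = 911 + 816 + 878 = 2605 N/m.
ω_n = √(k_eq/m) = √(2605/1.42) = 42.83 rad/s.
Critical damping c_c = 2√(k_eq·m) = 2√(2605 × 1.42) = 121.6 N·s/m, so ζ = c/c_c = 35.2/121.6 = 0.2894.
ω_d = ω_n√(1 − ζ²) = 42.83 × √(1 − 0.0837) = 41.00 rad/s.

41.0 rad/s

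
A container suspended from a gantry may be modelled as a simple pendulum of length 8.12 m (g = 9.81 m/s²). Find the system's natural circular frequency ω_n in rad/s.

For a simple pendulum ω_n = √(g/L) = √(9.81/8.12) = √1.208 = 1.099 rad/s.

1.10 rad/s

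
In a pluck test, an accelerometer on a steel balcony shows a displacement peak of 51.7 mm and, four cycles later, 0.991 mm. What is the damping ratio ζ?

0.155

Logarithmic decrement δ = (1/n)·ln(x₀/x_n) = (1/4)·ln(51.7/0.991) = (1/4)·ln(52.17) = 0.9886.
ζ = δ/√(4π² + δ²) = 0.9886/√(39.48 + 0.977) = 0.9886/6.360 = 0.1554.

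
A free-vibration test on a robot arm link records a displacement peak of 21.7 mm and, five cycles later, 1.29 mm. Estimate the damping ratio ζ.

0.0895

Logarithmic decrement δ = (1/n)·ln(x₀/x_n) = (1/5)·ln(21.7/1.29) = (1/5)·ln(16.82) = 0.5645.
ζ = δ/√(4π² + δ²) = 0.5645/√(39.48 + 0.319) = 0.5645/6.308 = 0.08949.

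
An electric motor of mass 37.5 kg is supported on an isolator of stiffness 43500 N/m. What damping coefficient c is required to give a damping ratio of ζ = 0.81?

c_c = 2√(k·m) = 2√(43500 × 37.5) = 2554 N·s/m.
c = ζ·c_c = 0.81 × 2554 = 2069 N·s/m.

2070 N·s/m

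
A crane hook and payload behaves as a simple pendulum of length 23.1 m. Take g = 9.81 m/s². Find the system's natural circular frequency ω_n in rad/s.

For a simple pendulum ω_n = √(g/L) = √(9.81/23.1) = √0.4247 = 0.6517 rad/s.

0.652 rad/s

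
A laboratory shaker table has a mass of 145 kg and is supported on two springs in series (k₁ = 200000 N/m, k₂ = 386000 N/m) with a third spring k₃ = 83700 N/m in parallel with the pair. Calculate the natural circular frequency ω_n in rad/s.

Series pair: k_s = k₁k₂/(k₁+k₂) = (200000)(386000)/(200000 + 386000) = 131700 N/m. In parallel with k₃: k_eq = 131700 + 83700 = 215400 N/m.
ω_n = √(k_eq/m) = √(215400/145) = √1486 = 38.55 rad/s.

38.5 rad/s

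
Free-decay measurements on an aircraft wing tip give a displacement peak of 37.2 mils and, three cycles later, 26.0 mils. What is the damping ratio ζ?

0.0190

Logarithmic decrement δ = (1/n)·ln(x₀/x_n) = (1/3)·ln(37.2/26.0) = (1/3)·ln(1.431) = 0.1194.
ζ = δ/√(4π² + δ²) = 0.1194/√(39.48 + 0.0143) = 0.1194/6.284 = 0.01900.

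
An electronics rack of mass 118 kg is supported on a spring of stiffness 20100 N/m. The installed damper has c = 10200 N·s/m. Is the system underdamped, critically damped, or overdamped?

overdamped

c_c = 2√(k·m) = 3080 N·s/m; ζ = c/c_c = 10200/3080 = 3.31.
Since ζ > 1 the system is overdamped.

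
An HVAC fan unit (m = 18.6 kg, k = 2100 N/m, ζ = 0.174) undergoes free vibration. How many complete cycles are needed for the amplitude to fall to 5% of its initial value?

3 cycles

Logarithmic decrement δ = 2πζ/√(1 − ζ²) = 2π × 0.1740/√(1 − 0.0303) = 1.110.
x_n/x₀ = e^(−nδ) ≤ 0.05; take ln: n ≥ ln(1/0.05)/δ = 2.996/1.110 = 2.698.
So 3 complete cycles are required.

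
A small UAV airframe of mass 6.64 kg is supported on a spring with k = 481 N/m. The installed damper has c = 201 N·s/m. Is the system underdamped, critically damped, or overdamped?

overdamped

c_c = 2√(k·m) = 113.0 N·s/m; ζ = c/c_c = 201/113.0 = 1.78.
Since ζ > 1 the system is overdamped.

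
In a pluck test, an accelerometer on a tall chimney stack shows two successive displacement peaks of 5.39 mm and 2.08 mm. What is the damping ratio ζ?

Logarithmic decrement δ = (1/n)·ln(x₀/x_n) = (1/1)·ln(5.39/2.08) = (1/1)·ln(2.591) = 0.9522.
ζ = δ/√(4π² + δ²) = 0.9522/√(39.48 + 0.907) = 0.9522/6.355 = 0.1498.

0.150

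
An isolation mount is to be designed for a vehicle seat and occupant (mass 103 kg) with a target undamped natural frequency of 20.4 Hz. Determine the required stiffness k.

1690000 N/m

ω_n = 2πf_n = 2π × 20.4 = 128.2 rad/s.
k = m·ω_n² = 103 × 128.2² = 103 × 16430 = 1692000 N/m.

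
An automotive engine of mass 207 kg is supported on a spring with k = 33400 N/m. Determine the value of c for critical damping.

5260 N·s/m

c_c = 2√(k·m) = 2√(33400 × 207) = 2 × 2629 = 5259 N·s/m.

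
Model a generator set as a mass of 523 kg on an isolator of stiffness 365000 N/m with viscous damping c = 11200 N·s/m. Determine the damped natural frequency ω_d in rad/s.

24.2 rad/s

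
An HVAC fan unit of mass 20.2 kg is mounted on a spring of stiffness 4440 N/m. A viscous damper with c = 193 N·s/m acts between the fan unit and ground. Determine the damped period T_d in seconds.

0.448 s

ω_n = √(k/m) = √(4440/20.2) = 14.83 rad/s.
Critical damping c_c = 2√(k·m) = 2√(4440 × 20.2) = 599.0 N·s/m, so ζ = c/c_c = 193/599.0 = 0.3222.
ω_d = ω_n√(1 − ζ²) = 14.83 × √(1 − 0.104) = 14.03 rad/s.
T_d = 2π/ω_d = 0.4477 s.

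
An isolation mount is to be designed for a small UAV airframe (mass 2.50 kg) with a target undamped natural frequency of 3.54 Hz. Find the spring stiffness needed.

ω_n = 2πf_n = 2π × 3.54 = 22.24 rad/s.
k = m·ω_n² = 2.50 × 22.24² = 2.50 × 494.7 = 1237 N/m.

1240 N/m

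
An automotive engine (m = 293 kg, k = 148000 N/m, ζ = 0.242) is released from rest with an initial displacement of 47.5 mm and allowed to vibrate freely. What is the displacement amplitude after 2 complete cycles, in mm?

Logarithmic decrement δ = 2πζ/√(1 − ζ²) = 2π × 0.2420/√(1 − 0.0586) = 1.567.
After n cycles, x_n/x₀ = e^(−nδ), so x_2 = 47.5 × e^(−2 × 1.567) = 47.5 × 0.04353 = 2.068 mm.

2.07 mm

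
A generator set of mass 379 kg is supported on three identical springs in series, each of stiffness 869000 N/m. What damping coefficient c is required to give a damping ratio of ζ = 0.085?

Series springs: 1/k_eq = 3/869000, so k_eq = 869000/3 = 289700 N/m.
c_c = 2√(k_eq·m) = 2√(289700 × 379) = 20960 N·s/m.
c = ζ·c_c = 0.085 × 20960 = 1781 N·s/m.

1780 N·s/m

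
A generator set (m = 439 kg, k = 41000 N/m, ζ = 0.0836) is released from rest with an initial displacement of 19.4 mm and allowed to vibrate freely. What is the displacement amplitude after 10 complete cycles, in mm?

0.0997 mm

Logarithmic decrement δ = 2πζ/√(1 − ζ²) = 2π × 0.08360/√(1 − 0.00699) = 0.5271.
After n cycles, x_n/x₀ = e^(−nδ), so x_10 = 19.4 × e^(−10 × 0.5271) = 19.4 × 0.005137 = 0.09967 mm.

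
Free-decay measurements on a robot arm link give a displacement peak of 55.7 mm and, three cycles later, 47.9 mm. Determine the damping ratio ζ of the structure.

Logarithmic decrement δ = (1/n)·ln(x₀/x_n) = (1/3)·ln(55.7/47.9) = (1/3)·ln(1.163) = 0.05029.
ζ = δ/√(4π² + δ²) = 0.05029/√(39.48 + 0.00253) = 0.05029/6.283 = 0.008003.

0.00800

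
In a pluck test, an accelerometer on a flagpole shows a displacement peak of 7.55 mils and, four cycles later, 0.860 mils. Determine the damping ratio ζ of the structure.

Logarithmic decrement δ = (1/n)·ln(x₀/x_n) = (1/4)·ln(7.55/0.860) = (1/4)·ln(8.779) = 0.5431.
ζ = δ/√(4π² + δ²) = 0.5431/√(39.48 + 0.295) = 0.5431/6.307 = 0.08611.

0.0861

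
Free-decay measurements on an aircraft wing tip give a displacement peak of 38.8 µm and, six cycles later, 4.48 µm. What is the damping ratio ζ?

Logarithmic decrement δ = (1/n)·ln(x₀/x_n) = (1/6)·ln(38.8/4.48) = (1/6)·ln(8.661) = 0.3598.
ζ = δ/√(4π² + δ²) = 0.3598/√(39.48 + 0.129) = 0.3598/6.293 = 0.05717.

0.0572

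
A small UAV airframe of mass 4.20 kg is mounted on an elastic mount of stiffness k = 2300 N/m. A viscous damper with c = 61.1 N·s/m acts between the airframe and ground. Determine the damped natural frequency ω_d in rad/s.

22.2 rad/s

ω_n = √(k/m) = √(2300/4.20) = 23.40 rad/s.
Critical damping c_c = 2√(k·m) = 2√(2300 × 4.20) = 196.6 N·s/m, so ζ = c/c_c = 61.1/196.6 = 0.3108.
ω_d = ω_n√(1 − ζ²) = 23.40 × √(1 − 0.0966) = 22.24 rad/s.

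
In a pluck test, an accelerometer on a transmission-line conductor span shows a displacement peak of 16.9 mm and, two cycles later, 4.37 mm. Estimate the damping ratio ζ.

0.107

Logarithmic decrement δ = (1/n)·ln(x₀/x_n) = (1/2)·ln(16.9/4.37) = (1/2)·ln(3.867) = 0.6763.
ζ = δ/√(4π² + δ²) = 0.6763/√(39.48 + 0.457) = 0.6763/6.319 = 0.1070.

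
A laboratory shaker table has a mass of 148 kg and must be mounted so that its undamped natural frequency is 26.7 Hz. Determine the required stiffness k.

4170000 N/m

ω_n = 2πf_n = 2π × 26.7 = 167.8 rad/s.
k = m·ω_n² = 148 × 167.8² = 148 × 28140 = 4165000 N/m.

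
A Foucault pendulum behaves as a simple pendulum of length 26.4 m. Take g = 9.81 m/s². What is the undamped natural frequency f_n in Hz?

For a simple pendulum ω_n = √(g/L) = √(9.81/26.4) = √0.3716 = 0.6096 rad/s.
f_n = ω_n/(2π) = 0.6096/6.283 = 0.09702 Hz.

0.0970 Hz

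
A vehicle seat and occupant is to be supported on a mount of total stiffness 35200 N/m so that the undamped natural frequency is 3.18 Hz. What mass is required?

ω_n = 2πf_n = 2π × 3.18 = 19.98 rad/s.
m = k/ω_n² = 35200/19.98² = 35200/399.2 = 88.17 kg.

88.2 kg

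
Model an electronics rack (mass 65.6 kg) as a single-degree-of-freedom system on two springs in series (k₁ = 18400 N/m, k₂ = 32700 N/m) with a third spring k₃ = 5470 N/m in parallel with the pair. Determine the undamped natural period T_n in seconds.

0.388 s

Series pair: k_s = k₁k₂/(k₁+k₂) = (18400)(32700)/(18400 + 32700) = 11770 N/m. In parallel with k₃: k_eq = 11770 + 5470 = 17240 N/m.
ω_n = √(k_eq/m) = √(17240/65.6) = √262.9 = 16.21 rad/s.
T_n = 2π/ω_n = 6.283/16.21 = 0.3875 s.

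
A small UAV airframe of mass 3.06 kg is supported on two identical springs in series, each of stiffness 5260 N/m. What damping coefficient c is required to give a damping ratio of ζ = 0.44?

Series springs: 1/k_eq = 2/5260, so k_eq = 5260/2 = 2630 N/m.
c_c = 2√(k_eq·m) = 2√(2630 × 3.06) = 179.4 N·s/m.
c = ζ·c_c = 0.44 × 179.4 = 78.94 N·s/m.

78.9 N·s/m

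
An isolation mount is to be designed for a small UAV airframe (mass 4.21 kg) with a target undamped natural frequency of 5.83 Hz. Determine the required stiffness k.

5650 N/m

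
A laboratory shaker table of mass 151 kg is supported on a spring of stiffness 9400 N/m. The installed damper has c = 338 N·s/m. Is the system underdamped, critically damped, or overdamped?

underdamped

c_c = 2√(k·m) = 2383 N·s/m; ζ = c/c_c = 338/2383 = 0.142.
Since ζ < 1 the system is underdamped.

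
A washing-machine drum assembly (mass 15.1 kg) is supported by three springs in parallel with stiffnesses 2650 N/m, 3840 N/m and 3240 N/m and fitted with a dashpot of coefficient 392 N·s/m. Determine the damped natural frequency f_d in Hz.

3.47 Hz

Parallel springs add: k_eq = 2650 + 3840 + 3240 = 9730 N/m.
ω_n = √(k_eq/m) = √(9730/15.1) = 25.38 rad/s.
Critical damping c_c = 2√(k_eq·m) = 2√(9730 × 15.1) = 766.6 N·s/m, so ζ = c/c_c = 392/766.6 = 0.5113.
ω_d = ω_n√(1 − ζ²) = 25.38 × √(1 − 0.261) = 21.81 rad/s.
f_d = ω_d/(2π) = 3.472 Hz.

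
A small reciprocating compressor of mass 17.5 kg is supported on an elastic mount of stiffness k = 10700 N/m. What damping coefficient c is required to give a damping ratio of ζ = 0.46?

398 N·s/m

c_c = 2√(k·m) = 2√(10700 × 17.5) = 865.4 N·s/m.
c = ζ·c_c = 0.46 × 865.4 = 398.1 N·s/m.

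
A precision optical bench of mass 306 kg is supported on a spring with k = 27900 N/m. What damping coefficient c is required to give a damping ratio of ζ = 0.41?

2400 N·s/m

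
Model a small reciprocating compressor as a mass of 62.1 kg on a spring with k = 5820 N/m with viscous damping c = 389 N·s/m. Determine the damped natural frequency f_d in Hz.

1.46 Hz

ω_n = √(k/m) = √(5820/62.1) = 9.681 rad/s.
Critical damping c_c = 2√(k·m) = 2√(5820 × 62.1) = 1202 N·s/m, so ζ = c/c_c = 389/1202 = 0.3235.
ω_d = ω_n√(1 − ζ²) = 9.681 × √(1 − 0.105) = 9.160 rad/s.
f_d = ω_d/(2π) = 1.458 Hz.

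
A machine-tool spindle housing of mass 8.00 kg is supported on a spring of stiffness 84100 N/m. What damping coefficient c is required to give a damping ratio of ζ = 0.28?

459 N·s/m

c_c = 2√(k·m) = 2√(84100 × 8.00) = 1640 N·s/m.
c = ζ·c_c = 0.28 × 1640 = 459.3 N·s/m.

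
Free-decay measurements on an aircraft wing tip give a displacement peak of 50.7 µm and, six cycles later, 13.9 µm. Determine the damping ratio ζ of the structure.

Logarithmic decrement δ = (1/n)·ln(x₀/x_n) = (1/6)·ln(50.7/13.9) = (1/6)·ln(3.647) = 0.2157.
ζ = δ/√(4π² + δ²) = 0.2157/√(39.48 + 0.0465) = 0.2157/6.287 = 0.03431.

0.0343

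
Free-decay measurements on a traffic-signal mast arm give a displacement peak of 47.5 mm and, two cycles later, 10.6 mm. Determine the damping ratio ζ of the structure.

Logarithmic decrement δ = (1/n)·ln(x₀/x_n) = (1/2)·ln(47.5/10.6) = (1/2)·ln(4.481) = 0.7499.
ζ = δ/√(4π² + δ²) = 0.7499/√(39.48 + 0.562) = 0.7499/6.328 = 0.1185.

0.119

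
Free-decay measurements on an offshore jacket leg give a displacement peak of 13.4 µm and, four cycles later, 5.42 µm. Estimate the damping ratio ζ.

0.0360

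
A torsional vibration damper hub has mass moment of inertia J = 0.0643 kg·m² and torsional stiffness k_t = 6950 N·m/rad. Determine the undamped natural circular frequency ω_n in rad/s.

329 rad/s

ω_n = √(k_t/J) = √(6950/0.0643) = √108100 = 328.8 rad/s.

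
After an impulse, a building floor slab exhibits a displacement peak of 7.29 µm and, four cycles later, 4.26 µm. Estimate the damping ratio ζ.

Logarithmic decrement δ = (1/n)·ln(x₀/x_n) = (1/4)·ln(7.29/4.26) = (1/4)·ln(1.711) = 0.1343.
ζ = δ/√(4π² + δ²) = 0.1343/√(39.48 + 0.0180) = 0.1343/6.285 = 0.02137.

0.0214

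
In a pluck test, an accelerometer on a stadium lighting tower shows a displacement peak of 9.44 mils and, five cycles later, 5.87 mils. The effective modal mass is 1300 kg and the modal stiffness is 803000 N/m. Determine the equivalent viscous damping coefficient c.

Logarithmic decrement δ = (1/n)·ln(x₀/x_n) = (1/5)·ln(9.44/5.87) = (1/5)·ln(1.608) = 0.09502.
ζ = δ/√(4π² + δ²) = 0.09502/√(39.48 + 0.00903) = 0.09502/6.284 = 0.01512.
c = ζ · 2√(km) = 0.01512 × 2√(803000 × 1300) = 0.01512 × 64620 = 977.1 N·s/m.

977 N·s/m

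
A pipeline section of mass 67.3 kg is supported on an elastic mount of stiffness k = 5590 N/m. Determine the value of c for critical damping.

c_c = 2√(k·m) = 2√(5590 × 67.3) = 2 × 613.4 = 1227 N·s/m.

1230 N·s/m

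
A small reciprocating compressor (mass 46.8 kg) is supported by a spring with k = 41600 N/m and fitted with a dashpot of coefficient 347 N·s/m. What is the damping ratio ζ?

ω_n = √(k/m) = √(41600/46.8) = 29.81 rad/s.
Critical damping c_c = 2√(k·m) = 2√(41600 × 46.8) = 2791 N·s/m, so ζ = c/c_c = 347/2791 = 0.1243.

0.124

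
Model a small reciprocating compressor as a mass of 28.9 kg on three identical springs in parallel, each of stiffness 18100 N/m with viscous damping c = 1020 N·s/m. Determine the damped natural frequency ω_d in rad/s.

39.6 rad/s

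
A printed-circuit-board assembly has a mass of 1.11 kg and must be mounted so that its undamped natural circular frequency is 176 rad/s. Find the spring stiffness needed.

34400 N/m

k = m·ω_n² = 1.11 × 176.0² = 1.11 × 30980 = 34380 N/m.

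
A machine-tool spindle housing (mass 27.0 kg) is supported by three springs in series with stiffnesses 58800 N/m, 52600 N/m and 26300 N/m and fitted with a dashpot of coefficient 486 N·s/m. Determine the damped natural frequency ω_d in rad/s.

Series springs: 1/k_eq = 1/58800 + 1/52600 + 1/26300 = 7.404×10^-5, so k_eq = 13510 N/m.
ω_n = √(k_eq/m) = √(13510/27.0) = 22.37 rad/s.
Critical damping c_c = 2√(k_eq·m) = 2√(13510 × 27.0) = 1208 N·s/m, so ζ = c/c_c = 486/1208 = 0.4024.
ω_d = ω_n√(1 − ζ²) = 22.37 × √(1 − 0.162) = 20.47 rad/s.

20.5 rad/s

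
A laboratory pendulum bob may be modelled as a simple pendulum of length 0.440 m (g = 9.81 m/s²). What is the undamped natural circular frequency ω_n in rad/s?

For a simple pendulum ω_n = √(g/L) = √(9.81/0.440) = √22.30 = 4.722 rad/s.

4.72 rad/s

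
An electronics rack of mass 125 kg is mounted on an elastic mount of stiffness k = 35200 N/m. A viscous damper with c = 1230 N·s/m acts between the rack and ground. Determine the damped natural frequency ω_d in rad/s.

ω_n = √(k/m) = √(35200/125) = 16.78 rad/s.
Critical damping c_c = 2√(k·m) = 2√(35200 × 125) = 4195 N·s/m, so ζ = c/c_c = 1230/4195 = 0.2932.
ω_d = ω_n√(1 − ζ²) = 16.78 × √(1 − 0.0860) = 16.04 rad/s.

16.0 rad/s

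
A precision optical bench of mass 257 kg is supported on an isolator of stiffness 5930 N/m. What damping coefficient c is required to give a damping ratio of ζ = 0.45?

1110 N·s/m

c_c = 2√(k·m) = 2√(5930 × 257) = 2469 N·s/m.
c = ζ·c_c = 0.45 × 2469 = 1111 N·s/m.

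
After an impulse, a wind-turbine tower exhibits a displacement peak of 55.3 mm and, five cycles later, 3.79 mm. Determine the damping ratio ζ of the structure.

0.0850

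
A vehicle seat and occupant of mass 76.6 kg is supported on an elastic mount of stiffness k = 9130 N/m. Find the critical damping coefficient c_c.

1670 N·s/m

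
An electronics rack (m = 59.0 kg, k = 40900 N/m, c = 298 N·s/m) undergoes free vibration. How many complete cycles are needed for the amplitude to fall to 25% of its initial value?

3 cycles

ζ = c/(2√(km)) = 298/(2√(40900 × 59.0)) = 298/3107 = 0.09592.
Logarithmic decrement δ = 2πζ/√(1 − ζ²) = 2π × 0.09592/√(1 − 0.00920) = 0.6055.
x_n/x₀ = e^(−nδ) ≤ 0.25; take ln: n ≥ ln(1/0.25)/δ = 1.386/0.6055 = 2.290.
So 3 complete cycles are required.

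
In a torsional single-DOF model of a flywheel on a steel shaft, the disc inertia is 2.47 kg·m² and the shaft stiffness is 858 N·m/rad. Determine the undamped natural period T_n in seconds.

ω_n = √(k_t/J) = √(858/2.47) = √347.4 = 18.64 rad/s.
T_n = 2π/ω_n = 6.283/18.64 = 0.3371 s.

0.337 s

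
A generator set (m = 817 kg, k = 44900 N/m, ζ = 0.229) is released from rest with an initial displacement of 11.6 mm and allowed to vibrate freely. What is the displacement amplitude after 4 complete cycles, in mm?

Logarithmic decrement δ = 2πζ/√(1 − ζ²) = 2π × 0.2290/√(1 − 0.0524) = 1.478.
After n cycles, x_n/x₀ = e^(−nδ), so x_4 = 11.6 × e^(−4 × 1.478) = 11.6 × 0.002705 = 0.03138 mm.

0.0314 mm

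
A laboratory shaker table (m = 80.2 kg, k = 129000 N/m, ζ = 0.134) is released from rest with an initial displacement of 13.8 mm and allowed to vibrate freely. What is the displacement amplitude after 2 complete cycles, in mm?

Logarithmic decrement δ = 2πζ/√(1 − ζ²) = 2π × 0.1340/√(1 − 0.0180) = 0.8496.
After n cycles, x_n/x₀ = e^(−nδ), so x_2 = 13.8 × e^(−2 × 0.8496) = 13.8 × 0.1828 = 2.523 mm.

2.52 mm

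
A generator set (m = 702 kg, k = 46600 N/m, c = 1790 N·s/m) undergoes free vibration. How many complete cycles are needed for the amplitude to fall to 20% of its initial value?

2 cycles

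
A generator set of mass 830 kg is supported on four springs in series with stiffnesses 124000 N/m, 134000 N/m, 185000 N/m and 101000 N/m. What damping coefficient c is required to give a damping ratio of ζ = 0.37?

Series springs: 1/k_eq = 1/124000 + 1/134000 + 1/185000 + 1/101000 = 3.083×10^-5, so k_eq = 32430 N/m.
c_c = 2√(k_eq·m) = 2√(32430 × 830) = 10380 N·s/m.
c = ζ·c_c = 0.37 × 10380 = 3839 N·s/m.

3840 N·s/m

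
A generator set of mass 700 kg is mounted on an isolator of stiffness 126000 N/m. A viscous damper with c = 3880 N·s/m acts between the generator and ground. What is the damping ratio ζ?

ω_n = √(k/m) = √(126000/700) = 13.42 rad/s.
Critical damping c_c = 2√(k·m) = 2√(126000 × 700) = 18780 N·s/m, so ζ = c/c_c = 3880/18780 = 0.2066.

0.207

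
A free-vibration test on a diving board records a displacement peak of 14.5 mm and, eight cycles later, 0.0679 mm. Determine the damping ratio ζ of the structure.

Logarithmic decrement δ = (1/n)·ln(x₀/x_n) = (1/8)·ln(14.5/0.0679) = (1/8)·ln(213.5) = 0.6705.
ζ = δ/√(4π² + δ²) = 0.6705/√(39.48 + 0.450) = 0.6705/6.319 = 0.1061.

0.106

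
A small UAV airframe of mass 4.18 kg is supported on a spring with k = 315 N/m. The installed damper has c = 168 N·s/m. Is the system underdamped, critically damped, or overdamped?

overdamped

c_c = 2√(k·m) = 72.57 N·s/m; ζ = c/c_c = 168/72.57 = 2.31.
Since ζ > 1 the system is overdamped.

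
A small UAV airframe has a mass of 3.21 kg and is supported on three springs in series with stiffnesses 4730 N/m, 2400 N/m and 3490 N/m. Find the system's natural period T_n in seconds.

0.340 s

Series springs: 1/k_eq = 1/4730 + 1/2400 + 1/3490 = 0.0009146, so k_eq = 1093 N/m.
ω_n = √(k_eq/m) = √(1093/3.21) = √340.6 = 18.46 rad/s.
T_n = 2π/ω_n = 6.283/18.46 = 0.3404 s.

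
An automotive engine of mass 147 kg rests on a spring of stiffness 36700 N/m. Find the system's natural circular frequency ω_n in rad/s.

ω_n = √(k/m) = √(36700/147) = √249.7 = 15.80 rad/s.

15.8 rad/s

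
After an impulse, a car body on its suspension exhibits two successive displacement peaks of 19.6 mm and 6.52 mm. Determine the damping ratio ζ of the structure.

0.173

Logarithmic decrement δ = (1/n)·ln(x₀/x_n) = (1/1)·ln(19.6/6.52) = (1/1)·ln(3.006) = 1.101.
ζ = δ/√(4π² + δ²) = 1.101/√(39.48 + 1.21) = 1.101/6.379 = 0.1725.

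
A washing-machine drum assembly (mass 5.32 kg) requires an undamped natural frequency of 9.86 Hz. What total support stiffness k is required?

20400 N/m

ω_n = 2πf_n = 2π × 9.86 = 61.95 rad/s.
k = m·ω_n² = 5.32 × 61.95² = 5.32 × 3838 = 20420 N/m.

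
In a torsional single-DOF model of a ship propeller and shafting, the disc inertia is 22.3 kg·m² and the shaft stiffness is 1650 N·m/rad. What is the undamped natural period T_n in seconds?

ω_n = √(k_t/J) = √(1650/22.3) = √73.99 = 8.602 rad/s.
T_n = 2π/ω_n = 6.283/8.602 = 0.7304 s.

0.730 s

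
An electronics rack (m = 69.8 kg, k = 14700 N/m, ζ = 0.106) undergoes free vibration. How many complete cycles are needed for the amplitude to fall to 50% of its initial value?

2 cycles

Logarithmic decrement δ = 2πζ/√(1 − ζ²) = 2π × 0.1060/√(1 − 0.0112) = 0.6698.
x_n/x₀ = e^(−nδ) ≤ 0.5; take ln: n ≥ ln(1/0.5)/δ = 0.6931/0.6698 = 1.035.
So 2 complete cycles are required.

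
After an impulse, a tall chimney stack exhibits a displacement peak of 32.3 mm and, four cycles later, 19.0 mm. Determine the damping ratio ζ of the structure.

Logarithmic decrement δ = (1/n)·ln(x₀/x_n) = (1/4)·ln(32.3/19.0) = (1/4)·ln(1.700) = 0.1327.
ζ = δ/√(4π² + δ²) = 0.1327/√(39.48 + 0.0176) = 0.1327/6.285 = 0.02111.

0.0211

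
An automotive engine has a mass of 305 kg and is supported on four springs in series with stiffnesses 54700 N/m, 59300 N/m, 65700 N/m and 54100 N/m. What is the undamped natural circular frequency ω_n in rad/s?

Series springs: 1/k_eq = 1/54700 + 1/59300 + 1/65700 + 1/54100 = 6.885×10^-5, so k_eq = 14520 N/m.
ω_n = √(k_eq/m) = √(14520/305) = √47.62 = 6.901 rad/s.

6.90 rad/s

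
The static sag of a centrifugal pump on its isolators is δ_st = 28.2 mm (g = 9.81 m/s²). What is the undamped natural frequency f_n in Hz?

2.97 Hz

ω_n = √(g/δ_st) = √(9.81/0.0282) = √347.9 = 18.65 rad/s.
f_n = ω_n/(2π) = 18.65/6.283 = 2.968 Hz.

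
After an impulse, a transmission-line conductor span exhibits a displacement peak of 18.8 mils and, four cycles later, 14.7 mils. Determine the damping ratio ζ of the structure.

Logarithmic decrement δ = (1/n)·ln(x₀/x_n) = (1/4)·ln(18.8/14.7) = (1/4)·ln(1.279) = 0.06150.
ζ = δ/√(4π² + δ²) = 0.06150/√(39.48 + 0.00378) = 0.06150/6.283 = 0.009788.

0.00979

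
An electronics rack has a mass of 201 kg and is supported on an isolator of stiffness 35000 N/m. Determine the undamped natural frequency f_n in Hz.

ω_n = √(k/m) = √(35000/201) = √174.1 = 13.20 rad/s.
f_n = ω_n/(2π) = 13.20/6.283 = 2.100 Hz.

2.10 Hz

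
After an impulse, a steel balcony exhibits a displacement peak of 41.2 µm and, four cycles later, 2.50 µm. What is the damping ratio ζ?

Logarithmic decrement δ = (1/n)·ln(x₀/x_n) = (1/4)·ln(41.2/2.50) = (1/4)·ln(16.48) = 0.7005.
ζ = δ/√(4π² + δ²) = 0.7005/√(39.48 + 0.491) = 0.7005/6.322 = 0.1108.

0.111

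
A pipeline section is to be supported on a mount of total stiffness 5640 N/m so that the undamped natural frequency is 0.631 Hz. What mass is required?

359 kg

ω_n = 2πf_n = 2π × 0.631 = 3.965 rad/s.
m = k/ω_n² = 5640/3.965² = 5640/15.72 = 358.8 kg.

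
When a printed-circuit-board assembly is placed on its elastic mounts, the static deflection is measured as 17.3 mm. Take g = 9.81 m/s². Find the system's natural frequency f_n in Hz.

ω_n = √(g/δ_st) = √(9.81/0.0173) = √567.1 = 23.81 rad/s.
f_n = ω_n/(2π) = 23.81/6.283 = 3.790 Hz.

3.79 Hz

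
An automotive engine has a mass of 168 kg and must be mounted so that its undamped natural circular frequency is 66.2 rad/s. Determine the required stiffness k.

736000 N/m

k = m·ω_n² = 168 × 66.20² = 168 × 4382 = 736200 N/m.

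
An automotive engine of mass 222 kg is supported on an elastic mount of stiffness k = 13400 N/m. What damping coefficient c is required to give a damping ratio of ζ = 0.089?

307 N·s/m

c_c = 2√(k·m) = 2√(13400 × 222) = 3450 N·s/m.
c = ζ·c_c = 0.089 × 3450 = 307.0 N·s/m.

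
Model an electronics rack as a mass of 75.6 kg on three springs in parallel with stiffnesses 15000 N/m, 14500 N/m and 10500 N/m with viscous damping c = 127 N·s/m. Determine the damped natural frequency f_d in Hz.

3.66 Hz

Parallel springs add: k_eq = 15000 + 14500 + 10500 = 40000 N/m.
ω_n = √(k_eq/m) = √(40000/75.6) = 23.00 rad/s.
Critical damping c_c = 2√(k_eq·m) = 2√(40000 × 75.6) = 3478 N·s/m, so ζ = c/c_c = 127/3478 = 0.03652.
ω_d = ω_n√(1 − ζ²) = 23.00 × √(1 − 0.00133) = 22.99 rad/s.
f_d = ω_d/(2π) = 3.658 Hz.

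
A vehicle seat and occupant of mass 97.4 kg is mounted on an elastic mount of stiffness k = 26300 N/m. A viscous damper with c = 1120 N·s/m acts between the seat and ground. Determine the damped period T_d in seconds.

ω_n = √(k/m) = √(26300/97.4) = 16.43 rad/s.
Critical damping c_c = 2√(k·m) = 2√(26300 × 97.4) = 3201 N·s/m, so ζ = c/c_c = 1120/3201 = 0.3499.
ω_d = ω_n√(1 − ζ²) = 16.43 × √(1 − 0.122) = 15.39 rad/s.
T_d = 2π/ω_d = 0.4082 s.

0.408 s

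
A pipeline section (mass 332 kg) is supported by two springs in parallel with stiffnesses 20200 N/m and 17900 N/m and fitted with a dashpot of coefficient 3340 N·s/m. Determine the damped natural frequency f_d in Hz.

1.51 Hz

Parallel springs add: k_eq = 20200 + 17900 = 38100 N/m.
ω_n = √(k_eq/m) = √(38100/332) = 10.71 rad/s.
Critical damping c_c = 2√(k_eq·m) = 2√(38100 × 332) = 7113 N·s/m, so ζ = c/c_c = 3340/7113 = 0.4696.
ω_d = ω_n√(1 − ζ²) = 10.71 × √(1 − 0.220) = 9.458 rad/s.
f_d = ω_d/(2π) = 1.505 Hz.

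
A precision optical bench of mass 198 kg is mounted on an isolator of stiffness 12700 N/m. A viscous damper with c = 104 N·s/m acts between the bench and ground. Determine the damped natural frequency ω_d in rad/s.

ω_n = √(k/m) = √(12700/198) = 8.009 rad/s.
Critical damping c_c = 2√(k·m) = 2√(12700 × 198) = 3171 N·s/m, so ζ = c/c_c = 104/3171 = 0.03279.
ω_d = ω_n√(1 − ζ²) = 8.009 × √(1 − 0.00108) = 8.005 rad/s.

8.00 rad/s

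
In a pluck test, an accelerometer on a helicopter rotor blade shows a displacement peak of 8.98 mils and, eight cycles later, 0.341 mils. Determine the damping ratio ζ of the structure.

0.0649

Logarithmic decrement δ = (1/n)·ln(x₀/x_n) = (1/8)·ln(8.98/0.341) = (1/8)·ln(26.33) = 0.4089.
ζ = δ/√(4π² + δ²) = 0.4089/√(39.48 + 0.167) = 0.4089/6.296 = 0.06493.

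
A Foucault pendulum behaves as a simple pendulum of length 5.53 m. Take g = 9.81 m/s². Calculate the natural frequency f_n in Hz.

0.212 Hz

For a simple pendulum ω_n = √(g/L) = √(9.81/5.53) = √1.774 = 1.332 rad/s.
f_n = ω_n/(2π) = 1.332/6.283 = 0.2120 Hz.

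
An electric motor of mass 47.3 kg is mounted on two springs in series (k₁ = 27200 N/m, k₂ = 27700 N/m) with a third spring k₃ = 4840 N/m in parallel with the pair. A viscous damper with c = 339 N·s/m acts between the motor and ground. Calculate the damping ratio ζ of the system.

0.181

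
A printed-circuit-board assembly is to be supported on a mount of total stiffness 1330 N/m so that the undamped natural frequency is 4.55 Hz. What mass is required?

ω_n = 2πf_n = 2π × 4.55 = 28.59 rad/s.
m = k/ω_n² = 1330/28.59² = 1330/817.3 = 1.627 kg.

1.63 kg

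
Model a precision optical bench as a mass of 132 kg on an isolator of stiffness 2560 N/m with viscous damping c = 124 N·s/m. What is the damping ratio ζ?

ω_n = √(k/m) = √(2560/132) = 4.404 rad/s.
Critical damping c_c = 2√(k·m) = 2√(2560 × 132) = 1163 N·s/m, so ζ = c/c_c = 124/1163 = 0.1067.

0.107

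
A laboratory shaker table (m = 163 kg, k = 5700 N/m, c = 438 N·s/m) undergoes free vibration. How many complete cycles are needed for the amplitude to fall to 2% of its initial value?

3 cycles

ζ = c/(2√(km)) = 438/(2√(5700 × 163)) = 438/1928 = 0.2272.
Logarithmic decrement δ = 2πζ/√(1 − ζ²) = 2π × 0.2272/√(1 − 0.0516) = 1.466.
x_n/x₀ = e^(−nδ) ≤ 0.02; take ln: n ≥ ln(1/0.02)/δ = 3.912/1.466 = 2.669.
So 3 complete cycles are required.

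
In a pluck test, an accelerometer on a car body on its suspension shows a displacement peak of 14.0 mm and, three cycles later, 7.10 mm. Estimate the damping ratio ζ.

0.0360

Logarithmic decrement δ = (1/n)·ln(x₀/x_n) = (1/3)·ln(14.0/7.10) = (1/3)·ln(1.972) = 0.2263.
ζ = δ/√(4π² + δ²) = 0.2263/√(39.48 + 0.0512) = 0.2263/6.287 = 0.03600.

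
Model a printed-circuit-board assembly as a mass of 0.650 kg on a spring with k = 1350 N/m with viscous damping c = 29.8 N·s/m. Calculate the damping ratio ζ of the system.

ω_n = √(k/m) = √(1350/0.650) = 45.57 rad/s.
Critical damping c_c = 2√(k·m) = 2√(1350 × 0.650) = 59.25 N·s/m, so ζ = c/c_c = 29.8/59.25 = 0.5030.

0.503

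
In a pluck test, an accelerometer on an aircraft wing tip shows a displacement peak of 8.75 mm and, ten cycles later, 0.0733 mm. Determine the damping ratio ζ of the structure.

0.0759

Logarithmic decrement δ = (1/n)·ln(x₀/x_n) = (1/10)·ln(8.75/0.0733) = (1/10)·ln(119.4) = 0.4782.
ζ = δ/√(4π² + δ²) = 0.4782/√(39.48 + 0.229) = 0.4782/6.301 = 0.07589.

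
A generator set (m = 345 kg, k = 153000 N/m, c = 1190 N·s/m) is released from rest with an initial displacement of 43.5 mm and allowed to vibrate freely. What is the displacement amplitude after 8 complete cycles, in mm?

ζ = c/(2√(km)) = 1190/(2√(153000 × 345)) = 1190/14530 = 0.08190.
Logarithmic decrement δ = 2πζ/√(1 − ζ²) = 2π × 0.08190/√(1 − 0.00671) = 0.5163.
After n cycles, x_n/x₀ = e^(−nδ), so x_8 = 43.5 × e^(−8 × 0.5163) = 43.5 × 0.01608 = 0.6993 mm.

0.699 mm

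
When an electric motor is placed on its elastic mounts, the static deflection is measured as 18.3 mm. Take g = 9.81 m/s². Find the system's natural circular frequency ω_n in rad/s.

ω_n = √(g/δ_st) = √(9.81/0.0183) = √536.1 = 23.15 rad/s.

23.2 rad/s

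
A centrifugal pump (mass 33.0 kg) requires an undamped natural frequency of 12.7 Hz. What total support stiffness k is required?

ω_n = 2πf_n = 2π × 12.7 = 79.80 rad/s.
k = m·ω_n² = 33.0 × 79.80² = 33.0 × 6367 = 210100 N/m.

210000 N/m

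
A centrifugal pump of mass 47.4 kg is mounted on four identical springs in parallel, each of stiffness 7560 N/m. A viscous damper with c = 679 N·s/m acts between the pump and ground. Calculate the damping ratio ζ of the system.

0.284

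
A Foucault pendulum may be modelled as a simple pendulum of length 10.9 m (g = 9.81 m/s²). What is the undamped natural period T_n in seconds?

6.62 s

For a simple pendulum ω_n = √(g/L) = √(9.81/10.9) = √0.9000 = 0.9487 rad/s.
T_n = 2π/ω_n = 6.283/0.9487 = 6.623 s.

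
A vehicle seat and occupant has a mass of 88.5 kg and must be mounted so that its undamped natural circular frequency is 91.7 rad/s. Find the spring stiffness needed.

744000 N/m

k = m·ω_n² = 88.5 × 91.70² = 88.5 × 8409 = 744200 N/m.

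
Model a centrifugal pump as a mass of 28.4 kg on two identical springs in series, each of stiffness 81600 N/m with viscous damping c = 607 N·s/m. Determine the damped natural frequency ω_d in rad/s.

Series springs: 1/k_eq = 2/81600, so k_eq = 81600/2 = 40800 N/m.
ω_n = √(k_eq/m) = √(40800/28.4) = 37.90 rad/s.
Critical damping c_c = 2√(k_eq·m) = 2√(40800 × 28.4) = 2153 N·s/m, so ζ = c/c_c = 607/2153 = 0.2819.
ω_d = ω_n√(1 − ζ²) = 37.90 × √(1 − 0.0795) = 36.37 rad/s.

36.4 rad/s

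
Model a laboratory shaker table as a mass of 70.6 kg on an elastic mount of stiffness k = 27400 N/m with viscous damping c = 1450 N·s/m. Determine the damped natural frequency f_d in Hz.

2.68 Hz

ω_n = √(k/m) = √(27400/70.6) = 19.70 rad/s.
Critical damping c_c = 2√(k·m) = 2√(27400 × 70.6) = 2782 N·s/m, so ζ = c/c_c = 1450/2782 = 0.5213.
ω_d = ω_n√(1 − ζ²) = 19.70 × √(1 − 0.272) = 16.81 rad/s.
f_d = ω_d/(2π) = 2.676 Hz.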